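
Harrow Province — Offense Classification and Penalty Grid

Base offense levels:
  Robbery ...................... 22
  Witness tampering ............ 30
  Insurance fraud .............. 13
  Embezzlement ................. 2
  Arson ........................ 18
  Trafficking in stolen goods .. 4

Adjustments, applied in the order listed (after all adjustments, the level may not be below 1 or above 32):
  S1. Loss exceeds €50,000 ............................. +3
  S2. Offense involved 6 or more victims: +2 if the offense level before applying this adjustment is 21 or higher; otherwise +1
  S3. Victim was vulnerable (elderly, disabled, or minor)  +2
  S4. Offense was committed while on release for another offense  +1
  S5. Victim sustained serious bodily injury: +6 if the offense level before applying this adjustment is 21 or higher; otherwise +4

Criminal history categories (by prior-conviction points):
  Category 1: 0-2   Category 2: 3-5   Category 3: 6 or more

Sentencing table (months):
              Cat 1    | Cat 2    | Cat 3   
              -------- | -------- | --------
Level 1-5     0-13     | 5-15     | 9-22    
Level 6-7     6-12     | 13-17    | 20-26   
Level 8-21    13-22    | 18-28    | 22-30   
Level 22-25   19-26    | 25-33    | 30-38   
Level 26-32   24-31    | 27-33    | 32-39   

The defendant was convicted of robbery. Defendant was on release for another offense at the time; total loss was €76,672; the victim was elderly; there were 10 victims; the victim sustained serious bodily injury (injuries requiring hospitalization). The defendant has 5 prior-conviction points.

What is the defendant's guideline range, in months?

Base offense level for robbery: 22.
S1 applies: 22 + 3 = 25.
S2 applies (level before this adjustment is 25 ≥ 21, so +2): 25 + 2 = 27.
S3 applies: 27 + 2 = 29.
S4 applies: 29 + 1 = 30.
S5 applies (level before this adjustment is 30 ≥ 21, so +6): 30 + 6 = 36.
Level 36 exceeds the maximum of 32; capped at 32.
Final offense level: 32.
Criminal history: 5 prior points → Category 2 (3-5).
Level 32 falls in the 26-32 band.
Grid: Level 26-32 × Category 2 = 27-33 months.

27-33 months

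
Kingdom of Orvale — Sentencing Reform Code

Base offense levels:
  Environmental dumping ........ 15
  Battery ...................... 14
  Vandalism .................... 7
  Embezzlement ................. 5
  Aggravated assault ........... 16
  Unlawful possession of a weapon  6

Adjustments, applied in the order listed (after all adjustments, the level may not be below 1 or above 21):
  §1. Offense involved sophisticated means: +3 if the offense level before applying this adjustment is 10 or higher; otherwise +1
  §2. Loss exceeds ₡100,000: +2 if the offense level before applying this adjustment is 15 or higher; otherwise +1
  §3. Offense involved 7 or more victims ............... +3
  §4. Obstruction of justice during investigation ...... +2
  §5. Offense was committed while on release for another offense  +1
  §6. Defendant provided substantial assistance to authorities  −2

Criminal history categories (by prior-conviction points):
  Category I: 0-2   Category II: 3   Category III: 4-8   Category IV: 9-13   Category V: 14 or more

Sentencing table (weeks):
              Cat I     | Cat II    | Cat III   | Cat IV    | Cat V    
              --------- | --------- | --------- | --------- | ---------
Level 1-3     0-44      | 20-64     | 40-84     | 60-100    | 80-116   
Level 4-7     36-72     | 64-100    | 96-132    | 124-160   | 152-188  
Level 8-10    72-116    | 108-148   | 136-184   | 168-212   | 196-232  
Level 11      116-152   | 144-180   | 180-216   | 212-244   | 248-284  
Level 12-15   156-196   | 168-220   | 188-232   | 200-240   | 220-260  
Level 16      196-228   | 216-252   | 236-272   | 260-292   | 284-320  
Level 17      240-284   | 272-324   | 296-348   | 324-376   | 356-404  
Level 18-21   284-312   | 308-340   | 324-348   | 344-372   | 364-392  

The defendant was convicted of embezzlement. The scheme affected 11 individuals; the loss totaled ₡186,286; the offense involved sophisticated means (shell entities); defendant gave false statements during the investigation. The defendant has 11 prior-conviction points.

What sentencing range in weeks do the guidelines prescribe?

Base offense level for embezzlement: 5.
§1 applies (level before this adjustment is 5 < 10, so +1): 5 + 1 = 6.
§2 applies (level before this adjustment is 6 < 15, so +1): 6 + 1 = 7.
§3 applies: 7 + 3 = 10.
§4 applies: 10 + 2 = 12.
§5 does not apply.
§6 does not apply.
Final offense level: 12.
Criminal history: 11 prior points → Category IV (9-13).
Level 12 falls in the 12-15 band.
Grid: Level 12-15 × Category IV = 200-240 weeks.

200-240 weeks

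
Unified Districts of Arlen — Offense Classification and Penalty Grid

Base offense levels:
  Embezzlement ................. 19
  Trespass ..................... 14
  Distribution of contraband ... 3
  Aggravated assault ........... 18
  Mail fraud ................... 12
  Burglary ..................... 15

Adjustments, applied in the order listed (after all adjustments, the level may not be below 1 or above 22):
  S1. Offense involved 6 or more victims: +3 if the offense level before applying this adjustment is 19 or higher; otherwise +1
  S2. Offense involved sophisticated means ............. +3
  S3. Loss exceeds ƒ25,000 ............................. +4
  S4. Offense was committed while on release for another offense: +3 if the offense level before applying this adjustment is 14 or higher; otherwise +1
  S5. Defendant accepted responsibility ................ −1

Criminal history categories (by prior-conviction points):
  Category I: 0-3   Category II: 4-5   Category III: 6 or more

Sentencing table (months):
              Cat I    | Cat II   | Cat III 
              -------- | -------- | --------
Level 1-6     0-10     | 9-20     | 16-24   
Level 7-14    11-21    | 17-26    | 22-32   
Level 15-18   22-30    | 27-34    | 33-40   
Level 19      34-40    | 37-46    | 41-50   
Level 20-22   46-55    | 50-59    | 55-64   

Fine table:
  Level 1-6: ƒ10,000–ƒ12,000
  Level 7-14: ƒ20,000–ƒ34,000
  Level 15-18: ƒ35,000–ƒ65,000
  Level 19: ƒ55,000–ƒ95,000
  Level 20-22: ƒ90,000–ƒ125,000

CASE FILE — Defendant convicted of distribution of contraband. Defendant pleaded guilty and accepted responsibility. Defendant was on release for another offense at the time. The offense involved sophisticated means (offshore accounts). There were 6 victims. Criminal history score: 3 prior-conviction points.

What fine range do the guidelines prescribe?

Base offense level for distribution of contraband: 3.
S1 applies (level before this adjustment is 3 < 19, so +1): 3 + 1 = 4.
S2 applies: 4 + 3 = 7.
S4 applies (level before this adjustment is 7 < 14, so +1): 7 + 1 = 8.
S5 applies: 8 − 1 = 7.
Final offense level: 7.
Level 7 falls in the 7-14 band.
Fine table: Level 7-14 → ƒ20,000–ƒ34,000.

ƒ20,000–ƒ34,000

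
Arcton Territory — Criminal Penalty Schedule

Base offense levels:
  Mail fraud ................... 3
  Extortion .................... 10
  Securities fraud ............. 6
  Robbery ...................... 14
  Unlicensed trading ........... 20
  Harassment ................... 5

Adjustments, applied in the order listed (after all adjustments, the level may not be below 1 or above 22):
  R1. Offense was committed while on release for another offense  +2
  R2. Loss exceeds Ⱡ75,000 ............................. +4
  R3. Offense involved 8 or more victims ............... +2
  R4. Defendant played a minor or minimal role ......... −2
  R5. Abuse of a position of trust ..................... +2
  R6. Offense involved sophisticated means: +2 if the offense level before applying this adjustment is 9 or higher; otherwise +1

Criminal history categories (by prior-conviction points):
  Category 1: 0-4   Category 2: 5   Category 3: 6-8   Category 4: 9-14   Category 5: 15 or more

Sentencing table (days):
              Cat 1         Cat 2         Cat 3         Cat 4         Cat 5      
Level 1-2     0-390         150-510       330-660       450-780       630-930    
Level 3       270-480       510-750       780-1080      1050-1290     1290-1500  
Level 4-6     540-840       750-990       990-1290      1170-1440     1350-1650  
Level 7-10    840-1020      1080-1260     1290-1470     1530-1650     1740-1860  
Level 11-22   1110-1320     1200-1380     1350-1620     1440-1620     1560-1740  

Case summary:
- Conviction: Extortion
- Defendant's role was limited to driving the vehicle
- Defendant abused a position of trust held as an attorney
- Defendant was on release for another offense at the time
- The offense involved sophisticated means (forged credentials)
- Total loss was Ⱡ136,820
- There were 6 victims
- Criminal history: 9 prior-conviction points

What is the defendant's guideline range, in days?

1440-1620 days

Base offense level for extortion: 10.
R1 applies: 10 + 2 = 12.
R2 applies: 12 + 4 = 16.
R3 does not apply.
R4 applies: 16 − 2 = 14.
R5 applies: 14 + 2 = 16.
R6 applies (level before this adjustment is 16 ≥ 9, so +2): 16 + 2 = 18.
Final offense level: 18.
Criminal history: 9 prior points → Category 4 (9-14).
Level 18 falls in the 11-22 band.
Grid: Level 11-22 × Category 4 = 1440-1620 days.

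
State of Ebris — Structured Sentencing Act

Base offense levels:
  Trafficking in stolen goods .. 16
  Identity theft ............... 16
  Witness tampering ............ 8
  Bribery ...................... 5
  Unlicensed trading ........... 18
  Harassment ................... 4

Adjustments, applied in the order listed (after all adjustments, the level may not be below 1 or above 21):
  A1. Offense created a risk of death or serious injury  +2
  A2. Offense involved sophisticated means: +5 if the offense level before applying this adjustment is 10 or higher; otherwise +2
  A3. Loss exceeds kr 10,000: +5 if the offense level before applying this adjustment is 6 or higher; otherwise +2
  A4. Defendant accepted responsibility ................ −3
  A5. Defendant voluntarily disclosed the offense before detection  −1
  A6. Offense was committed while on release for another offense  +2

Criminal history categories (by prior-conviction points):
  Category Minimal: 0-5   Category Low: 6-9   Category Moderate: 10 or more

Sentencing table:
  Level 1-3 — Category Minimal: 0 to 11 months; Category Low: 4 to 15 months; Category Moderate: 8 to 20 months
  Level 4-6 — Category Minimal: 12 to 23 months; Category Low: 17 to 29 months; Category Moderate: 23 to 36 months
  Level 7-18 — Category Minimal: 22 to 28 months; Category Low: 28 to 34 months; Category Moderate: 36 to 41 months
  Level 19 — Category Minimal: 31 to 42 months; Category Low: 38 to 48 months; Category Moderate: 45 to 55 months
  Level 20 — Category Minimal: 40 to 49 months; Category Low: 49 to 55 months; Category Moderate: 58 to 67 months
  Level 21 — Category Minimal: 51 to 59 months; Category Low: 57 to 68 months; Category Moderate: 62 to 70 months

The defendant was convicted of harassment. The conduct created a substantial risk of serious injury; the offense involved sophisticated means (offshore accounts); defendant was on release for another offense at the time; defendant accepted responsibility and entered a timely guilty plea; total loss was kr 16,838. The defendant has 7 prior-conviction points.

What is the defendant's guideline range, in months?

28-34 months

Base offense level for harassment: 4.
A1 applies: 4 + 2 = 6.
A2 applies (level before this adjustment is 6 < 10, so +2): 6 + 2 = 8.
A3 applies (level before this adjustment is 8 ≥ 6, so +5): 8 + 5 = 13.
A4 applies: 13 − 3 = 10.
A6 applies: 10 + 2 = 12.
Final offense level: 12.
Criminal history: 7 prior points → Category Low (6-9).
Level 12 falls in the 7-18 band.
Grid: Level 7-18 × Category Low = 28-34 months.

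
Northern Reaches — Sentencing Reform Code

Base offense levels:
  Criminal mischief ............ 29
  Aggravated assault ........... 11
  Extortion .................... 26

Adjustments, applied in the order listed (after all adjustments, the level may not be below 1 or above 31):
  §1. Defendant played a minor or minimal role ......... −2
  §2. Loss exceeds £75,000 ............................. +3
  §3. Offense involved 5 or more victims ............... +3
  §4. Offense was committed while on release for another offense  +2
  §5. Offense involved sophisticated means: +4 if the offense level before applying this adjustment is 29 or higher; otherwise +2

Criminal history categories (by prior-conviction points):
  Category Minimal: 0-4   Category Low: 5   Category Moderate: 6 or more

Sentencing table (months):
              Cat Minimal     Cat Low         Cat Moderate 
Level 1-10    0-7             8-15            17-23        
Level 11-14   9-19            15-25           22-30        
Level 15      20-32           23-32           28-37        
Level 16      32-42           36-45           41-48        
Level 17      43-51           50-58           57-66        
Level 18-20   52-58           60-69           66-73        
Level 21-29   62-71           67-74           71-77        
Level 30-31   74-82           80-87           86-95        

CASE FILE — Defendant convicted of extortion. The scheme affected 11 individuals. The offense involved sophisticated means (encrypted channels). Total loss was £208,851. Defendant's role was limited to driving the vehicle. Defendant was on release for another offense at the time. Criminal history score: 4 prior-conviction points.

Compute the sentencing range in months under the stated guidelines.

Base offense level for extortion: 26.
§1 applies: 26 − 2 = 24.
§2 applies: 24 + 3 = 27.
§3 applies: 27 + 3 = 30.
§4 applies: 30 + 2 = 32.
§5 applies (level before this adjustment is 32 ≥ 29, so +4): 32 + 4 = 36.
Level 36 exceeds the maximum of 31; capped at 31.
Final offense level: 31.
Criminal history: 4 prior points → Category Minimal (0-4).
Level 31 falls in the 30-31 band.
Grid: Level 30-31 × Category Minimal = 74-82 months.

74-82 months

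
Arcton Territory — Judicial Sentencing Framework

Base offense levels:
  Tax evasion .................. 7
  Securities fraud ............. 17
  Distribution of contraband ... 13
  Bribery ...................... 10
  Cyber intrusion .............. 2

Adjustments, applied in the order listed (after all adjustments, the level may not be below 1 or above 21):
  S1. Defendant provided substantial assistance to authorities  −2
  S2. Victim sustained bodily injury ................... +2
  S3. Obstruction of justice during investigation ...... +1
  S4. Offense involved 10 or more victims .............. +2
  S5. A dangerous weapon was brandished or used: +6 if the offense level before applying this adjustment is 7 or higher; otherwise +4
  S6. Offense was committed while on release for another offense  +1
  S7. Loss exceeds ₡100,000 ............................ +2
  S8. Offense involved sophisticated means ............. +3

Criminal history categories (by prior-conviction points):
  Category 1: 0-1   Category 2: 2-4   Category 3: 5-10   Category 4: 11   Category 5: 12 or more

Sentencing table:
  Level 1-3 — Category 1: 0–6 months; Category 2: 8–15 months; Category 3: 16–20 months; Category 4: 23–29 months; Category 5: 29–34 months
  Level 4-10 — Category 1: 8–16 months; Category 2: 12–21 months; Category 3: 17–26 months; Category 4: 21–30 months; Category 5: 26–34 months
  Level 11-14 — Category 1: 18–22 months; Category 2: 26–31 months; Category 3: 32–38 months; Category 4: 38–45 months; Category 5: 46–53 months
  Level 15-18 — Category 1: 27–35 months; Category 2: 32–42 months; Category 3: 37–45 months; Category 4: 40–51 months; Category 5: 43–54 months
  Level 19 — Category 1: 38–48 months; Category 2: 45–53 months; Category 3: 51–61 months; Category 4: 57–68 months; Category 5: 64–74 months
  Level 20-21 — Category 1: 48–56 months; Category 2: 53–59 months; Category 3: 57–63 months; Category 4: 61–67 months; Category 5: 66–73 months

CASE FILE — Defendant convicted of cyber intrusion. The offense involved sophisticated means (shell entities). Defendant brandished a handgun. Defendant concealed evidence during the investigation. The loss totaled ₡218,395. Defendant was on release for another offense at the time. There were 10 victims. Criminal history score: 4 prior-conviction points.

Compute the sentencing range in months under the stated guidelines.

Base offense level for cyber intrusion: 2.
S3 applies: 2 + 1 = 3.
S4 applies: 3 + 2 = 5.
S5 applies (level before this adjustment is 5 < 7, so +4): 5 + 4 = 9.
S6 applies: 9 + 1 = 10.
S7 applies: 10 + 2 = 12.
S8 applies: 12 + 3 = 15.
Final offense level: 15.
Criminal history: 4 prior points → Category 2 (2-4).
Level 15 falls in the 15-18 band.
Grid: Level 15-18 × Category 2 = 32-42 months.

32-42 months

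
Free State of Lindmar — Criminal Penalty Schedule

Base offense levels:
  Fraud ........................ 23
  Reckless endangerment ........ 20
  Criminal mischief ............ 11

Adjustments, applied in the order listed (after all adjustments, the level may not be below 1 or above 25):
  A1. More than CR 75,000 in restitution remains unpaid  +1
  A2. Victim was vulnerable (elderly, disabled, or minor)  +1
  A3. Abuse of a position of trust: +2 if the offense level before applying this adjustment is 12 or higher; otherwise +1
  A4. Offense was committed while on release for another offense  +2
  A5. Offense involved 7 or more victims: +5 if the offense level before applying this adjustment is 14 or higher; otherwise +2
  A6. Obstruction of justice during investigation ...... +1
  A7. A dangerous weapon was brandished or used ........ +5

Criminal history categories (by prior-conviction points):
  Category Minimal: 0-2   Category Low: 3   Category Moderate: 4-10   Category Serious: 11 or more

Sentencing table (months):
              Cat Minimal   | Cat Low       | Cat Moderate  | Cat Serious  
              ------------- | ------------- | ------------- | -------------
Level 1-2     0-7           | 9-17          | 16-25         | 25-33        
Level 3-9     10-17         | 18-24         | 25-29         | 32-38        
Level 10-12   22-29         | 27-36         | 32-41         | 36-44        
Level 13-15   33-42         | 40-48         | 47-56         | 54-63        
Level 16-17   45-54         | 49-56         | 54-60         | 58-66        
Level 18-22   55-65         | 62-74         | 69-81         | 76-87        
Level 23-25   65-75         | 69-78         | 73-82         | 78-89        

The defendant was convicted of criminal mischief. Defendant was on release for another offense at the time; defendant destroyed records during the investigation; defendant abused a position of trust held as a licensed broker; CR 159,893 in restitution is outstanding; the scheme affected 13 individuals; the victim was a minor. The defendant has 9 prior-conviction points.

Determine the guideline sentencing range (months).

Base offense level for criminal mischief: 11.
A1 applies: 11 + 1 = 12.
A2 applies: 12 + 1 = 13.
A3 applies (level before this adjustment is 13 ≥ 12, so +2): 13 + 2 = 15.
A4 applies: 15 + 2 = 17.
A5 applies (level before this adjustment is 17 ≥ 14, so +5): 17 + 5 = 22.
A6 applies: 22 + 1 = 23.
A7 does not apply.
Final offense level: 23.
Criminal history: 9 prior points → Category Moderate (4-10).
Level 23 falls in the 23-25 band.
Grid: Level 23-25 × Category Moderate = 73-82 months.

73-82 months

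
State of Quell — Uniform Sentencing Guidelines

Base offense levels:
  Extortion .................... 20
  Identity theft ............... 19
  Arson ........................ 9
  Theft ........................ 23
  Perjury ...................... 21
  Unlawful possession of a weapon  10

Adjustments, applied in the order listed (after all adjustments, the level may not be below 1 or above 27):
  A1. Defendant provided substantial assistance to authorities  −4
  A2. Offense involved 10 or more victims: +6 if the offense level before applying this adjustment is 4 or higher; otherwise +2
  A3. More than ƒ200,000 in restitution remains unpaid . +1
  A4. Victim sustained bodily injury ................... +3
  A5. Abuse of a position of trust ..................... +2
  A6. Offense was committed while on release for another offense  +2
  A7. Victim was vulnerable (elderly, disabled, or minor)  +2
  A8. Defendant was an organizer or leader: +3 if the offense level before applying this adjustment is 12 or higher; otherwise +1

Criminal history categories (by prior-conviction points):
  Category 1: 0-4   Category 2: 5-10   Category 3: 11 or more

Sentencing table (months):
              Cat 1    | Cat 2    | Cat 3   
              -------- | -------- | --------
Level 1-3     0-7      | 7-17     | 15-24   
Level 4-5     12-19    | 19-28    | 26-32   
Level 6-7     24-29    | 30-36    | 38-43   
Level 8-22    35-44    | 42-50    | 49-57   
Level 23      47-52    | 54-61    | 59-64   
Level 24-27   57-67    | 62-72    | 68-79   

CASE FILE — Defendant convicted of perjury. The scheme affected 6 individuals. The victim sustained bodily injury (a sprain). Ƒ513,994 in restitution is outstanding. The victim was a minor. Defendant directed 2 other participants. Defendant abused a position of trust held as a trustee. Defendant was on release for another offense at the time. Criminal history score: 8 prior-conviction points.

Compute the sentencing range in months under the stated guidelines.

62-72 months

Base offense level for perjury: 21.
A1 does not apply.
A3 applies: 21 + 1 = 22.
A4 applies: 22 + 3 = 25.
A5 applies: 25 + 2 = 27.
A6 applies: 27 + 2 = 29.
A7 applies: 29 + 2 = 31.
A8 applies (level before this adjustment is 31 ≥ 12, so +3): 31 + 3 = 34.
Level 34 exceeds the maximum of 27; capped at 27.
Final offense level: 27.
Criminal history: 8 prior points → Category 2 (5-10).
Level 27 falls in the 24-27 band.
Grid: Level 24-27 × Category 2 = 62-72 months.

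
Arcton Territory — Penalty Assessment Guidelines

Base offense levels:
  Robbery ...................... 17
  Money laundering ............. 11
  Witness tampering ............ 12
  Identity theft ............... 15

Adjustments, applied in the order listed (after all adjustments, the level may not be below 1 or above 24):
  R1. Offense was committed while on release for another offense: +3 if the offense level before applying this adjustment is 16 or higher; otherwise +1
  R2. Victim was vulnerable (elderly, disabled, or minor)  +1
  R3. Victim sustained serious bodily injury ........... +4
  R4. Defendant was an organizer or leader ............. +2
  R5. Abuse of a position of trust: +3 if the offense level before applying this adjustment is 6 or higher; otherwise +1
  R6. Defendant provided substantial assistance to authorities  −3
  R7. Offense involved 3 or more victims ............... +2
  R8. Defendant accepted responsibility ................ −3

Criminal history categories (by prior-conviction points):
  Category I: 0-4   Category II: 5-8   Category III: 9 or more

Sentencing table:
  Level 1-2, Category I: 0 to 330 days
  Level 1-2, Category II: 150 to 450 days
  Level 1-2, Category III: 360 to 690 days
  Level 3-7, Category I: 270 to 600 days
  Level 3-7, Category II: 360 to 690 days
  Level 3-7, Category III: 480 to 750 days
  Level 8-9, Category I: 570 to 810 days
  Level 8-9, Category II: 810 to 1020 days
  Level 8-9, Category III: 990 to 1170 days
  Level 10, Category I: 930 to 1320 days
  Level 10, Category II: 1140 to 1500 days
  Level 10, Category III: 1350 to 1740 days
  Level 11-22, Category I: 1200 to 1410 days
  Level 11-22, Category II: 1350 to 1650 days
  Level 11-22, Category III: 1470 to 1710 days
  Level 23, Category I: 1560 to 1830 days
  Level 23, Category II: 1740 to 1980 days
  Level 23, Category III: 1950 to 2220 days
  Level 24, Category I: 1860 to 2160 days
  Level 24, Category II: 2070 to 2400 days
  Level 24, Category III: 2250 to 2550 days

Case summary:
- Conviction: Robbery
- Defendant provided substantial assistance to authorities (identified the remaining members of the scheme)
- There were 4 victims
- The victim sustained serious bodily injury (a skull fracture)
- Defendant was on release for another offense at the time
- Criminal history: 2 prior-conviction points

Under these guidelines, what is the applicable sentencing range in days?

Base offense level for robbery: 17.
R1 applies (level before this adjustment is 17 ≥ 16, so +3): 17 + 3 = 20.
R3 applies: 20 + 4 = 24.
R4 does not apply.
R6 applies: 24 − 3 = 21.
R7 applies: 21 + 2 = 23.
R8 does not apply.
Final offense level: 23.
Criminal history: 2 prior points → Category I (0-4).
Level 23 falls in the 23 band.
Grid: Level 23 × Category I = 1560-1830 days.

1560-1830 days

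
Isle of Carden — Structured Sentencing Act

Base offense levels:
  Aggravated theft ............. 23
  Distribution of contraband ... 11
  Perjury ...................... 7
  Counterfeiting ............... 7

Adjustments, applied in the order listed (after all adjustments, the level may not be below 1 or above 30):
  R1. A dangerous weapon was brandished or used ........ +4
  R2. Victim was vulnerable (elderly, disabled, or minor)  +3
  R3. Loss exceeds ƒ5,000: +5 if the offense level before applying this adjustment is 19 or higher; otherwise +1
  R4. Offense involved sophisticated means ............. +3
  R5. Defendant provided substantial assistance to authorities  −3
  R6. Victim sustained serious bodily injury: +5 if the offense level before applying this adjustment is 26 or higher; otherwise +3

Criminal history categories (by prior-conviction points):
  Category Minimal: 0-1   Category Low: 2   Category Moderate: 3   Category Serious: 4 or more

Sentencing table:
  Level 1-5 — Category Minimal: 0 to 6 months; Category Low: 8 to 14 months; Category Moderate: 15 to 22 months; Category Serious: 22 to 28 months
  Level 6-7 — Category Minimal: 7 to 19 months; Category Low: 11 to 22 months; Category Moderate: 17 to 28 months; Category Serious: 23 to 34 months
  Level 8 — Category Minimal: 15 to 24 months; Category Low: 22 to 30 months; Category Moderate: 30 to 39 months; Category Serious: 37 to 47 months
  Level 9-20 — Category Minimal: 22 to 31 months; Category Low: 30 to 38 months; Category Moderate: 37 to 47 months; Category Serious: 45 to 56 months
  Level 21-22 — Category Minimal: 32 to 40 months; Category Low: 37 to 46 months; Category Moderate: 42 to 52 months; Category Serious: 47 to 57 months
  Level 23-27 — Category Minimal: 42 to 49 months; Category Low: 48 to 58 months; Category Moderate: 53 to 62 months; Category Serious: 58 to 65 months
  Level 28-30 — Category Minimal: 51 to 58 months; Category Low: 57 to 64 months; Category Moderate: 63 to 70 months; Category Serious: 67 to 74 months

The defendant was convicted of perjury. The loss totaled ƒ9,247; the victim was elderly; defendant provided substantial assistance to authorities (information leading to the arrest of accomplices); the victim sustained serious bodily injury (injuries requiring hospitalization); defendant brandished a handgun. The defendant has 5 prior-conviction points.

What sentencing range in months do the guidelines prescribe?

45-56 months

Base offense level for perjury: 7.
R1 applies: 7 + 4 = 11.
R2 applies: 11 + 3 = 14.
R3 applies (level before this adjustment is 14 < 19, so +1): 14 + 1 = 15.
R5 applies: 15 − 3 = 12.
R6 applies (level before this adjustment is 12 < 26, so +3): 12 + 3 = 15.
Final offense level: 15.
Criminal history: 5 prior points → Category Serious (4+).
Level 15 falls in the 9-20 band.
Grid: Level 9-20 × Category Serious = 45-56 months.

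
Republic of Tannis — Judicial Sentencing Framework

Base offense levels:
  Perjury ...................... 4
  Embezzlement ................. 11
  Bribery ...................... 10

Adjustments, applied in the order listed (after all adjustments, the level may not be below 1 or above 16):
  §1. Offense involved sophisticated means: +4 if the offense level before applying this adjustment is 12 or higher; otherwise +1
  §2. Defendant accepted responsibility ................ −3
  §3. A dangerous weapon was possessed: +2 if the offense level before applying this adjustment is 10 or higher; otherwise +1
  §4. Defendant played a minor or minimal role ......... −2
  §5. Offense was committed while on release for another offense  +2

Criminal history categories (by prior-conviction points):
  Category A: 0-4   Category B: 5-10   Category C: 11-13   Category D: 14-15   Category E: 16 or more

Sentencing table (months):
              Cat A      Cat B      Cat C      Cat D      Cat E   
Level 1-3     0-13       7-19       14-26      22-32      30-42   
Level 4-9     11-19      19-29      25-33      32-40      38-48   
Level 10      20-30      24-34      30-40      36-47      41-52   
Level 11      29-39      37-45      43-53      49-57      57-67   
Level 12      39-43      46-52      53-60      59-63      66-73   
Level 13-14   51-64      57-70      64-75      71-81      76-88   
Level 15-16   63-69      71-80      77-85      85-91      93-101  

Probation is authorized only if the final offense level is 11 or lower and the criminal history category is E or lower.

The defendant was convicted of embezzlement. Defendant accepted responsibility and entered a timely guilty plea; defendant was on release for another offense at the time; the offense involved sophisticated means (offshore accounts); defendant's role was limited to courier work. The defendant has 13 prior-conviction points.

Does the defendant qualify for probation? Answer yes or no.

Yes

Base offense level for embezzlement: 11.
§1 applies (level before this adjustment is 11 < 12, so +1): 11 + 1 = 12.
§2 applies: 12 − 3 = 9.
§4 applies: 9 − 2 = 7.
§5 applies: 7 + 2 = 9.
Final offense level: 9.
Criminal history: 13 prior points → Category C (11-13).
Level 9 falls in the 4-9 band.
Grid: Level 4-9 × Category C = 25-33 months.
Probation check: level 9 ≤ 11 and category C ≤ E → eligible.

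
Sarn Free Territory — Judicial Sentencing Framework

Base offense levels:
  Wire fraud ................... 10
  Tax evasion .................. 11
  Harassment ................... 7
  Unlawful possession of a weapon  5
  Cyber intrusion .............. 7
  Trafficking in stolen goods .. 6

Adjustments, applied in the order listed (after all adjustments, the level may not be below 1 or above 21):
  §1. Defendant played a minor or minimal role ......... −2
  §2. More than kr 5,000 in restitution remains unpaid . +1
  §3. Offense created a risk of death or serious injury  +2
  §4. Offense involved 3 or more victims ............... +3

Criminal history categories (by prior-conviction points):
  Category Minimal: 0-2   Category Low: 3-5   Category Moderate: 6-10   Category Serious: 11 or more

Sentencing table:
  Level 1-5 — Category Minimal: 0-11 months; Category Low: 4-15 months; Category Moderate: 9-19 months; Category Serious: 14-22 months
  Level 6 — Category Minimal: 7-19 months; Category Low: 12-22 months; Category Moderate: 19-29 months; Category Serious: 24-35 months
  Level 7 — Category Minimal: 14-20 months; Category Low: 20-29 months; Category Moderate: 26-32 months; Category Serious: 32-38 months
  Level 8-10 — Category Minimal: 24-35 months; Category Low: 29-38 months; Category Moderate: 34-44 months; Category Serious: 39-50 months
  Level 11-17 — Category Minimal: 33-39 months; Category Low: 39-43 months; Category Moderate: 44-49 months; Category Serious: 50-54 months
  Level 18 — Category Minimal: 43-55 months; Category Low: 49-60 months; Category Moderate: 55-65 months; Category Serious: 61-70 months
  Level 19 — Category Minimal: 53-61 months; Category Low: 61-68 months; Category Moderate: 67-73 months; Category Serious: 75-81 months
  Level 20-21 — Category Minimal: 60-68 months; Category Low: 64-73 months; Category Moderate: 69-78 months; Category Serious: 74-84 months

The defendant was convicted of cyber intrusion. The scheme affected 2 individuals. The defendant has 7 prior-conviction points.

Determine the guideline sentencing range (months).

26-32 months

Base offense level for cyber intrusion: 7.
Final offense level: 7.
Criminal history: 7 prior points → Category Moderate (6-10).
Level 7 falls in the 7 band.
Grid: Level 7 × Category Moderate = 26-32 months.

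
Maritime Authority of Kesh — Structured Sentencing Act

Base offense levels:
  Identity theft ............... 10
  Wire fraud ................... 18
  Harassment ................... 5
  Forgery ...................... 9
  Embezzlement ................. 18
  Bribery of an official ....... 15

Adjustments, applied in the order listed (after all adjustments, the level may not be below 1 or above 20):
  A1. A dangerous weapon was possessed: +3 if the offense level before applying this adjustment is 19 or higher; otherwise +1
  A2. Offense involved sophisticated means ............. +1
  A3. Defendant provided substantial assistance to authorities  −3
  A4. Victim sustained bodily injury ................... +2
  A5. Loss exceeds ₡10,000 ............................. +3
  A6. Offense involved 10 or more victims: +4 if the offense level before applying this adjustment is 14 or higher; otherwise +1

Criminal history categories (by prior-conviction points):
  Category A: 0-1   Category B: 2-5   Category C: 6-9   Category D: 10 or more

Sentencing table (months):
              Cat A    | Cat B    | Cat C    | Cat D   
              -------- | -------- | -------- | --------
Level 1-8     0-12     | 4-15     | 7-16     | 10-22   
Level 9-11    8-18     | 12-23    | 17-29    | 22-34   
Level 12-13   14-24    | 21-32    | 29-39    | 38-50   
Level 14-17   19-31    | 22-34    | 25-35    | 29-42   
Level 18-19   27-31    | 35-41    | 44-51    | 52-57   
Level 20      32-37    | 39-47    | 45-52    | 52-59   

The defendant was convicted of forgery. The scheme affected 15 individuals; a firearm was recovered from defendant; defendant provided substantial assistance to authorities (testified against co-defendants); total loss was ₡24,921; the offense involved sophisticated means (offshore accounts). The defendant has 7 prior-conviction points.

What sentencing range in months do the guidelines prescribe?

Base offense level for forgery: 9.
A1 applies (level before this adjustment is 9 < 19, so +1): 9 + 1 = 10.
A2 applies: 10 + 1 = 11.
A3 applies: 11 − 3 = 8.
A4 does not apply.
A5 applies: 8 + 3 = 11.
A6 applies (level before this adjustment is 11 < 14, so +1): 11 + 1 = 12.
Final offense level: 12.
Criminal history: 7 prior points → Category C (6-9).
Level 12 falls in the 12-13 band.
Grid: Level 12-13 × Category C = 29-39 months.

29-39 months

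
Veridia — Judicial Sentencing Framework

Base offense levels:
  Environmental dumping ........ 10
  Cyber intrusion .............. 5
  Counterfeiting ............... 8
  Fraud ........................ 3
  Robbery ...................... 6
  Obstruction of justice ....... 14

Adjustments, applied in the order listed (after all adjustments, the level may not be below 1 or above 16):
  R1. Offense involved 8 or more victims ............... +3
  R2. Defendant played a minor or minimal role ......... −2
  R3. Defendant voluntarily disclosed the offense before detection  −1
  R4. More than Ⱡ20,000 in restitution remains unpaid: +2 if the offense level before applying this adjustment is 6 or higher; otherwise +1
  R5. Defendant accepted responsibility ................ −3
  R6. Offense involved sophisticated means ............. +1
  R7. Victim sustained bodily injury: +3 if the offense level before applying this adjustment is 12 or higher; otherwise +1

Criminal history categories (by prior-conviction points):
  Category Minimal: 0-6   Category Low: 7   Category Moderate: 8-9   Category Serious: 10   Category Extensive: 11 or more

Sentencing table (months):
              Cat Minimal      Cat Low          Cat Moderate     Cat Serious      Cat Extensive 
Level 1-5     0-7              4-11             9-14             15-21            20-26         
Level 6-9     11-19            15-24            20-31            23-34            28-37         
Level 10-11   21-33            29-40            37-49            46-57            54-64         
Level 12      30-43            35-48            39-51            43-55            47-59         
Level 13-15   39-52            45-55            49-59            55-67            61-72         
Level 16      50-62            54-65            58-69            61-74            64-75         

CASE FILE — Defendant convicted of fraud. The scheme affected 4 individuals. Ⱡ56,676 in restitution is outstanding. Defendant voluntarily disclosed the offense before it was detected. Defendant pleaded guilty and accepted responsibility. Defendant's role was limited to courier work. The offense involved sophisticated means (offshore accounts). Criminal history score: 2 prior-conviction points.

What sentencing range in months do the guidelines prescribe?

Base offense level for fraud: 3.
R2 applies: 3 − 2 = 1.
R3 applies: 1 − 1 = 0.
R4 applies (level before this adjustment is 0 < 6, so +1): 0 + 1 = 1.
R5 applies: 1 − 3 = -2.
R6 applies: -2 + 1 = -1.
Level -1 is below the minimum of 1; floored at 1.
Final offense level: 1.
Criminal history: 2 prior points → Category Minimal (0-6).
Level 1 falls in the 1-5 band.
Grid: Level 1-5 × Category Minimal = 0-7 months.

0-7 months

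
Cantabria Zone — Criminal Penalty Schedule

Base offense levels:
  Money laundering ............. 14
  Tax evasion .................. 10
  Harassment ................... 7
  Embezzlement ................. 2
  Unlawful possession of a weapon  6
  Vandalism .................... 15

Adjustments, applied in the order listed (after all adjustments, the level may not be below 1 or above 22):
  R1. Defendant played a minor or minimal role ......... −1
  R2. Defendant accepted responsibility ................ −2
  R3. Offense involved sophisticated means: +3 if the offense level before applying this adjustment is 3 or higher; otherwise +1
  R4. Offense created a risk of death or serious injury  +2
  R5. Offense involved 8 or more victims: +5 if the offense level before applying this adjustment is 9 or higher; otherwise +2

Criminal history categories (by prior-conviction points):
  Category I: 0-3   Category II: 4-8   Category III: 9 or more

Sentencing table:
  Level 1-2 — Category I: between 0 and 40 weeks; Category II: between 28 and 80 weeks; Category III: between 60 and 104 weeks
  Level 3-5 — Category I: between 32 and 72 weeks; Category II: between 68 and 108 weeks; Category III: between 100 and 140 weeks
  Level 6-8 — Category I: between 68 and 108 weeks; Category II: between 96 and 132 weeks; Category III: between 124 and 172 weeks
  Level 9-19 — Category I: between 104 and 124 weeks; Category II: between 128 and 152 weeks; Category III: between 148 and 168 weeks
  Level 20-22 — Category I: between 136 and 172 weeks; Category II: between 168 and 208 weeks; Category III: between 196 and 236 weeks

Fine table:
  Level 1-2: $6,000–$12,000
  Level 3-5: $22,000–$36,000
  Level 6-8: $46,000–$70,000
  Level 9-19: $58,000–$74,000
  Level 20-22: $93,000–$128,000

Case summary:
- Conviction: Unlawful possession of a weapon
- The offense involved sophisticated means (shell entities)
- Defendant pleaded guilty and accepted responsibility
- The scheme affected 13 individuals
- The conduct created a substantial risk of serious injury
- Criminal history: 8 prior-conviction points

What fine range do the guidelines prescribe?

$58,000–$74,000

Base offense level for unlawful possession of a weapon: 6.
R2 applies: 6 − 2 = 4.
R3 applies (level before this adjustment is 4 ≥ 3, so +3): 4 + 3 = 7.
R4 applies: 7 + 2 = 9.
R5 applies (level before this adjustment is 9 ≥ 9, so +5): 9 + 5 = 14.
Final offense level: 14.
Level 14 falls in the 9-19 band.
Fine table: Level 9-19 → $58,000–$74,000.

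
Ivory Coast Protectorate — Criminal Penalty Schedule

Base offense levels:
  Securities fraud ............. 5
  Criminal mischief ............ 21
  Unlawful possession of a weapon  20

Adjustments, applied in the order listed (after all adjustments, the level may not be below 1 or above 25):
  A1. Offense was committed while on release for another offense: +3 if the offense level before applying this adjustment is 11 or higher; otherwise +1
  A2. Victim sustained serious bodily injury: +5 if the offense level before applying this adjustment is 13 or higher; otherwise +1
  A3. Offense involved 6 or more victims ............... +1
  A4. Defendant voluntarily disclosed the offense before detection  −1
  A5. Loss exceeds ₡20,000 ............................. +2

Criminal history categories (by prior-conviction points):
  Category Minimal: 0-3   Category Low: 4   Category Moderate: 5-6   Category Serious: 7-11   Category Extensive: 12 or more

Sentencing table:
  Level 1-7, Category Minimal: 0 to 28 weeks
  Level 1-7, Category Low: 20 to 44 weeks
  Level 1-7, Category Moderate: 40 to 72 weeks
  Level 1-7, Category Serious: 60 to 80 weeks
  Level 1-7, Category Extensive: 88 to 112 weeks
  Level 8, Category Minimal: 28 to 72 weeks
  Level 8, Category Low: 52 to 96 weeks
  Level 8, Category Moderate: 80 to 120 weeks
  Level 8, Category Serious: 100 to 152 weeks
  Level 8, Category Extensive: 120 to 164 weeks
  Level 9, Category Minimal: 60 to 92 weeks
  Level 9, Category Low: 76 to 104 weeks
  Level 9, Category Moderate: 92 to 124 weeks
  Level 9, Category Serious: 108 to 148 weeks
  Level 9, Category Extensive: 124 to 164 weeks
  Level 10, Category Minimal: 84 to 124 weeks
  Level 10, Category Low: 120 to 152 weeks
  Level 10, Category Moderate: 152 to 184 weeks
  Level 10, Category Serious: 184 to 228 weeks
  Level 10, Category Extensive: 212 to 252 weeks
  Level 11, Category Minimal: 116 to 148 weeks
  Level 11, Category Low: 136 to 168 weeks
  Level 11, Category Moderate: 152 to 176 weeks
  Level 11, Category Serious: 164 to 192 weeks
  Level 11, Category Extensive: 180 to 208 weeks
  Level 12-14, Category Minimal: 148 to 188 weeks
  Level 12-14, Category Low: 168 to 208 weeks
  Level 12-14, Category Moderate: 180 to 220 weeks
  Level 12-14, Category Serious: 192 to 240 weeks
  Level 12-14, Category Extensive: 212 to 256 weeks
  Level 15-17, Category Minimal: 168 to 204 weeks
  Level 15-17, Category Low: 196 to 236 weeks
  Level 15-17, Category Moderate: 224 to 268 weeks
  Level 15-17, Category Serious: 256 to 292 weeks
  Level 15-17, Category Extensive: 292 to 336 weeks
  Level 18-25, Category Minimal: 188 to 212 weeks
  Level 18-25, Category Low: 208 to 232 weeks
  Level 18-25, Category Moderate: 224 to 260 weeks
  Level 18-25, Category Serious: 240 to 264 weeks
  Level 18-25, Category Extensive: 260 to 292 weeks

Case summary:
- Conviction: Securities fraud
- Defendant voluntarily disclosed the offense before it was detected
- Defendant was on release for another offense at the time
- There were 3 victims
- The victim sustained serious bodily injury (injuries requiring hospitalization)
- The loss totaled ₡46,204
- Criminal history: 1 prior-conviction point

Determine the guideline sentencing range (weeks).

Base offense level for securities fraud: 5.
A1 applies (level before this adjustment is 5 < 11, so +1): 5 + 1 = 6.
A2 applies (level before this adjustment is 6 < 13, so +1): 6 + 1 = 7.
A3 does not apply.
A4 applies: 7 − 1 = 6.
A5 applies: 6 + 2 = 8.
Final offense level: 8.
Criminal history: 1 prior point → Category Minimal (0-3).
Level 8 falls in the 8 band.
Grid: Level 8 × Category Minimal = 28-72 weeks.

28-72 weeks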